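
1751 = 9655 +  - 7904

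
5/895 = 1/179 = 0.01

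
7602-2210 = 5392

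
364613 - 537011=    - 172398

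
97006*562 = 54517372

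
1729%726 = 277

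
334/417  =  334/417 = 0.80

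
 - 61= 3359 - 3420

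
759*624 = 473616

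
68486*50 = 3424300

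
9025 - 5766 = 3259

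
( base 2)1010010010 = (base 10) 658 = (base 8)1222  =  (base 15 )2dd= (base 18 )20a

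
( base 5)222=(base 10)62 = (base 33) 1T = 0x3E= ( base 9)68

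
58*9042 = 524436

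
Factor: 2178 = 2^1*3^2*11^2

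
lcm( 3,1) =3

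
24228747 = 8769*2763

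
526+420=946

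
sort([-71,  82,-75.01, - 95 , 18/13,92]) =[  -  95, - 75.01, -71,18/13, 82,92] 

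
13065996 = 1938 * 6742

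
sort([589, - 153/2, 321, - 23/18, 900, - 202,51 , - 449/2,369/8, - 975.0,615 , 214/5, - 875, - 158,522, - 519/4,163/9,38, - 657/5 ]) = [ - 975.0 , - 875, - 449/2, - 202, - 158, - 657/5, - 519/4, -153/2, - 23/18, 163/9,38 , 214/5 , 369/8,51,321,522,589 , 615, 900] 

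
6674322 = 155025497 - 148351175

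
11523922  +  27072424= 38596346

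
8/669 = 8/669  =  0.01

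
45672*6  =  274032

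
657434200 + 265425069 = 922859269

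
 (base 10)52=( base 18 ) 2g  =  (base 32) 1k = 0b110100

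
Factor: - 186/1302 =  - 1/7 = - 7^( - 1 ) 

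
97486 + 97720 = 195206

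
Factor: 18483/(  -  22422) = - 2^( - 1 )*37^(-1)*61^1= - 61/74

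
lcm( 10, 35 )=70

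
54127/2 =54127/2 = 27063.50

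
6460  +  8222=14682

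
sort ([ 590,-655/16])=[ - 655/16, 590 ] 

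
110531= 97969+12562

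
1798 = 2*899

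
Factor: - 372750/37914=  -  875/89 = - 5^3*7^1 * 89^ ( - 1 ) 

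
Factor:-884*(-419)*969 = 2^2*3^1*13^1 * 17^2*19^1*419^1 =358913724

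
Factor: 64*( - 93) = - 2^6*3^1*31^1 = -5952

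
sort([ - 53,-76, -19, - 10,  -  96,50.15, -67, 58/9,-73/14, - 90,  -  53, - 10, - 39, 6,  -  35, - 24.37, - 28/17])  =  [ - 96, - 90, - 76,-67  , - 53, - 53, - 39,  -  35 ,  -  24.37, - 19, - 10,  -  10, - 73/14, -28/17, 6, 58/9, 50.15 ] 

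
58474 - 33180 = 25294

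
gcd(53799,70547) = 79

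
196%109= 87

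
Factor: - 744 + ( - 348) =-2^2*3^1*7^1*13^1 = -1092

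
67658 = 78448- 10790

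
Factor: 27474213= 3^1*13^1*23^1*109^1*281^1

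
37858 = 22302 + 15556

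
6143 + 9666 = 15809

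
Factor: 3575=5^2*11^1 * 13^1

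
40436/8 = 10109/2 = 5054.50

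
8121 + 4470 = 12591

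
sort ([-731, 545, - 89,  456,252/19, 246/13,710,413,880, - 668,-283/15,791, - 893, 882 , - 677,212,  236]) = [ - 893 ,- 731 , - 677,-668, - 89, - 283/15,252/19,246/13,212, 236 , 413, 456,545,710,791,880,882 ]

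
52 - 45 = 7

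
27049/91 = 27049/91 = 297.24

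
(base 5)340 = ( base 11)87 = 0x5F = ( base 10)95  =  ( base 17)5a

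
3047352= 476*6402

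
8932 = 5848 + 3084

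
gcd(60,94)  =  2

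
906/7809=302/2603 = 0.12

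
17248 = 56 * 308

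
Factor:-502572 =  - 2^2*3^1*7^1*31^1*193^1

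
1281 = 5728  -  4447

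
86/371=86/371 =0.23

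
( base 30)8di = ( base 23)e8i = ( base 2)1110110111000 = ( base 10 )7608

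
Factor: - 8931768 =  - 2^3 * 3^1*29^1 * 41^1 *313^1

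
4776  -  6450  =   - 1674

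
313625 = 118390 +195235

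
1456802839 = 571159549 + 885643290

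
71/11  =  6 + 5/11 =6.45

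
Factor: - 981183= - 3^1*7^1*46723^1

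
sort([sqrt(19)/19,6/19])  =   [ sqrt( 19) /19, 6/19]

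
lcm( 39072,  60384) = 664224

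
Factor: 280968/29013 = 184/19= 2^3*19^( -1)*23^1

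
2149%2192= 2149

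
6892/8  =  861+1/2= 861.50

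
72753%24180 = 213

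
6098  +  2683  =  8781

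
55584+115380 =170964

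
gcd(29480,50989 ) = 1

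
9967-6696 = 3271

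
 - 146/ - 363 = 146/363 = 0.40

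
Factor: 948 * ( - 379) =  -2^2*3^1*79^1*379^1 = - 359292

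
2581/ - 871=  - 2581/871 = - 2.96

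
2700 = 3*900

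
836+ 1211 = 2047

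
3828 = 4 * 957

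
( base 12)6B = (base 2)1010011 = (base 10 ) 83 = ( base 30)2N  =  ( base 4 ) 1103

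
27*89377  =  2413179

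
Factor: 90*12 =1080 = 2^3 *3^3*5^1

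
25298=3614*7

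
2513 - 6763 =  - 4250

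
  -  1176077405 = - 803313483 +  - 372763922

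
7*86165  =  603155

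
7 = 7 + 0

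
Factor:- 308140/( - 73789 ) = 2^2*5^1*7^1*31^1*71^1*113^ ( - 1) *653^ (-1 )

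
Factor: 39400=2^3*5^2*197^1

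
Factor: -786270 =-2^1*3^1 * 5^1*26209^1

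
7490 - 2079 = 5411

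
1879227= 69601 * 27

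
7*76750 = 537250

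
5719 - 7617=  - 1898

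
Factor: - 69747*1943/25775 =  - 135518421/25775 = - 3^1 *5^( - 2 ) * 29^1*67^2* 347^1*1031^(- 1 )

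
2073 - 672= 1401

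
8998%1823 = 1706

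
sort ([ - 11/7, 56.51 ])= [ - 11/7, 56.51 ]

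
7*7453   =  52171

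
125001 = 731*171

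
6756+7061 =13817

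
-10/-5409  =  10/5409 =0.00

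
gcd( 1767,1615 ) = 19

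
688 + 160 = 848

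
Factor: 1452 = 2^2  *  3^1*11^2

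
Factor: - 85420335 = -3^1 * 5^1 *7^1 * 11^1 * 13^1 * 5689^1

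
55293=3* 18431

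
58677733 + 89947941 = 148625674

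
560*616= 344960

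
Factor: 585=3^2*5^1 *13^1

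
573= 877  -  304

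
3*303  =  909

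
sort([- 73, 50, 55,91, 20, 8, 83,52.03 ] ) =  [ - 73 , 8 , 20,50 , 52.03, 55, 83,91 ] 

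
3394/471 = 7 + 97/471 = 7.21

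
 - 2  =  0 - 2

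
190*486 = 92340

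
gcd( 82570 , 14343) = 1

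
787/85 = 9 + 22/85 = 9.26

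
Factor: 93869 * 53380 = 2^2*5^1*17^1* 37^1*43^1*59^1*157^1 = 5010727220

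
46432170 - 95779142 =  - 49346972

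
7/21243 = 7/21243 = 0.00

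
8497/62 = 8497/62  =  137.05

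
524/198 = 262/99 = 2.65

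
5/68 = 5/68  =  0.07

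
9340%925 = 90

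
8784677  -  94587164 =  - 85802487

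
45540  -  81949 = - 36409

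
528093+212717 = 740810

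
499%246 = 7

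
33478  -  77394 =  - 43916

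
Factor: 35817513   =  3^1*317^1* 37663^1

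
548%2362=548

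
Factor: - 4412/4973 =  - 2^2*1103^1*4973^( - 1)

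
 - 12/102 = - 2/17 = - 0.12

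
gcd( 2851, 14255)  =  2851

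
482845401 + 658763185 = 1141608586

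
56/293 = 56/293 = 0.19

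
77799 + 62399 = 140198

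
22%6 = 4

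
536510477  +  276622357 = 813132834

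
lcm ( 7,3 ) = 21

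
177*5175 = 915975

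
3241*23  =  74543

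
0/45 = 0 = 0.00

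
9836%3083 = 587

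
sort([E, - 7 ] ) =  [-7,E ]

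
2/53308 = 1/26654 = 0.00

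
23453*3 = 70359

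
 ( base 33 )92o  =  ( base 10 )9891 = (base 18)1C99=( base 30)atl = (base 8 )23243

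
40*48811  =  1952440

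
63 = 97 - 34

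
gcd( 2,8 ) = 2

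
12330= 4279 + 8051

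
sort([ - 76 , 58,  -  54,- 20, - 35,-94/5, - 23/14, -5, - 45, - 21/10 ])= [-76,-54, - 45, - 35,-20, - 94/5, - 5, - 21/10,-23/14, 58] 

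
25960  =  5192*5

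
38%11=5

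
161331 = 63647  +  97684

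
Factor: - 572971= - 7^1*81853^1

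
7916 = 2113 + 5803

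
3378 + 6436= 9814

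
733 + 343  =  1076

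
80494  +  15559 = 96053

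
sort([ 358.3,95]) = [95,358.3]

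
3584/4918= 1792/2459= 0.73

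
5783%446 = 431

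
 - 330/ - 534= 55/89  =  0.62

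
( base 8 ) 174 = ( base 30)44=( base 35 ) 3J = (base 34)3M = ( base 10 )124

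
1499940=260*5769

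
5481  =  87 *63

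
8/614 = 4/307 = 0.01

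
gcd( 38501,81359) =1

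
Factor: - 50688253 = -7^1*11^1 * 263^1 * 2503^1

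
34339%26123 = 8216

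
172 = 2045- 1873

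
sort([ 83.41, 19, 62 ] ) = [ 19, 62,83.41 ] 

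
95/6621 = 95/6621 = 0.01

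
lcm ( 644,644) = 644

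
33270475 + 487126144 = 520396619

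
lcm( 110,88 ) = 440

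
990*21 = 20790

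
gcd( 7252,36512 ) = 28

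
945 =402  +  543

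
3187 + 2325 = 5512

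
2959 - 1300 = 1659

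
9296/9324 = 332/333=1.00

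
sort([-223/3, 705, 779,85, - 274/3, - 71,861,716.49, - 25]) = [ - 274/3, - 223/3, - 71, - 25, 85,705,716.49,  779,861 ]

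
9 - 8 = 1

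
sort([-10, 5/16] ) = [  -  10,5/16 ]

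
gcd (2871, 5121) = 9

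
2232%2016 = 216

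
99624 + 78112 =177736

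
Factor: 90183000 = 2^3*3^1*5^3*23^1*1307^1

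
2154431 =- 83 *( - 25957)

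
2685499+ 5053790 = 7739289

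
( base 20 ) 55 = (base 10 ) 105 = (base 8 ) 151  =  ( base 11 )96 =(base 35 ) 30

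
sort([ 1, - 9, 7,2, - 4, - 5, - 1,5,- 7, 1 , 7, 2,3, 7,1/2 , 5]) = [- 9,- 7, - 5,  -  4,  -  1, 1/2, 1,1,2,  2, 3,5,5, 7 , 7, 7]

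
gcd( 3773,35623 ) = 49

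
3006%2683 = 323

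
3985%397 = 15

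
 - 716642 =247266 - 963908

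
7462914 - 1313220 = 6149694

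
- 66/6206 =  - 33/3103 = -0.01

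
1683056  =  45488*37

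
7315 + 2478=9793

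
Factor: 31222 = 2^1*67^1*233^1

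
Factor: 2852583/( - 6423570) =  - 950861/2141190 = - 2^(- 1)*3^( - 2 )*5^(-1)*17^1 *37^(-1)*643^ ( - 1 )*55933^1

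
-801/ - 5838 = 267/1946 = 0.14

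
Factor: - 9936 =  - 2^4*3^3*23^1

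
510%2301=510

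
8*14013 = 112104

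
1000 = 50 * 20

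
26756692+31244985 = 58001677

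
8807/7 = 8807/7 = 1258.14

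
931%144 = 67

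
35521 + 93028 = 128549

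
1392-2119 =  - 727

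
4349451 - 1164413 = 3185038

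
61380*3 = 184140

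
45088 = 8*5636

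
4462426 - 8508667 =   -  4046241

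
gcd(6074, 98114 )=2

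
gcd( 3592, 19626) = 2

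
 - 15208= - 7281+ - 7927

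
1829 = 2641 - 812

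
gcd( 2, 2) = 2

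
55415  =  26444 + 28971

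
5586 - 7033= - 1447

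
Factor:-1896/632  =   - 3 = - 3^1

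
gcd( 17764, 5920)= 4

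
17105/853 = 20 + 45/853 = 20.05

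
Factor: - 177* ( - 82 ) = 14514 = 2^1*3^1 * 41^1* 59^1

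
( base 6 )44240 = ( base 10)6144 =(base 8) 14000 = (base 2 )1100000000000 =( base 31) 6C6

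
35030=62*565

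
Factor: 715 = 5^1*11^1*13^1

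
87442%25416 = 11194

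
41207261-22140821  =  19066440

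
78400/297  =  263 + 289/297 = 263.97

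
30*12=360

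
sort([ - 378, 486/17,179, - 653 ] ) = [-653,-378,486/17, 179] 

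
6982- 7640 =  - 658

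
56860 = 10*5686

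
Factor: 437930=2^1* 5^1*43793^1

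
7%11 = 7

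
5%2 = 1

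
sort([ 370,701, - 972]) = [ - 972, 370,701]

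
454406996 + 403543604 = 857950600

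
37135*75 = 2785125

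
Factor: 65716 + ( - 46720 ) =2^2*3^1 * 1583^1 =18996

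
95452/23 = 4150+2/23 = 4150.09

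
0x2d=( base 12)39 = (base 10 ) 45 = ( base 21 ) 23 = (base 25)1K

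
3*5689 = 17067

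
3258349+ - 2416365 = 841984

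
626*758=474508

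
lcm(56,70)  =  280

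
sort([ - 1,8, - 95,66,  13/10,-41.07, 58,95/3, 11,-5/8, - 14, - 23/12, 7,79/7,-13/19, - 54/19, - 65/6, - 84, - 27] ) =[-95,-84, -41.07,-27, - 14 , - 65/6,-54/19,-23/12, - 1,  -  13/19, -5/8, 13/10,7,8,11, 79/7,95/3, 58,  66]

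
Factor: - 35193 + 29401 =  - 5792 = -2^5*181^1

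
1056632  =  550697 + 505935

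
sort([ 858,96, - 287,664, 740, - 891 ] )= [-891,-287, 96 , 664,740,858 ]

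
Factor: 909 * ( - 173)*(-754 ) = 118571778 = 2^1 * 3^2 * 13^1*29^1 * 101^1*173^1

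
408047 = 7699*53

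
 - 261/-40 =6+21/40= 6.53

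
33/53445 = 11/17815 = 0.00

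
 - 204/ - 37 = 204/37 = 5.51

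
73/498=73/498= 0.15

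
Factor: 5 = 5^1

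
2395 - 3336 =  - 941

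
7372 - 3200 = 4172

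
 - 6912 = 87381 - 94293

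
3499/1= 3499 = 3499.00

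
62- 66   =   - 4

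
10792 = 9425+1367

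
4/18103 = 4/18103 = 0.00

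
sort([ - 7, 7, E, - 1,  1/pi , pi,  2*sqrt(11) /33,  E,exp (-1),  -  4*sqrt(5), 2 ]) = [ - 4*sqrt( 5 ), - 7, - 1, 2*sqrt(11)/33, 1/pi, exp ( -1), 2, E, E, pi,7 ] 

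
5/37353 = 5/37353= 0.00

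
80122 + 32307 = 112429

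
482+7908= 8390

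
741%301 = 139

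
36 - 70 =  - 34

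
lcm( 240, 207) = 16560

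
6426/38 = 3213/19=   169.11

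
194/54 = 3 + 16/27 = 3.59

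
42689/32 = 42689/32 = 1334.03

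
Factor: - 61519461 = - 3^1 * 20506487^1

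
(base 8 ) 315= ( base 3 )21121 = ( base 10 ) 205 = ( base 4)3031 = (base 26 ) 7N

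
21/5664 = 7/1888= 0.00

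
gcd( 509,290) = 1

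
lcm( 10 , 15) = 30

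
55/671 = 5/61 = 0.08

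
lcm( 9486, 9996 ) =929628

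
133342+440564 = 573906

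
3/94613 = 3/94613 = 0.00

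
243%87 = 69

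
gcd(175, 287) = 7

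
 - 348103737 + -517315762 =-865419499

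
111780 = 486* 230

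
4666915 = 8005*583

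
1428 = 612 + 816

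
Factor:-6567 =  - 3^1*11^1*199^1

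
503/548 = 503/548 = 0.92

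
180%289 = 180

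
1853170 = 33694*55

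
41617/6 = 41617/6 = 6936.17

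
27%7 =6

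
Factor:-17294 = -2^1*8647^1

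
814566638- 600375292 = 214191346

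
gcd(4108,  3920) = 4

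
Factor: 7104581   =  11^1*211^1*3061^1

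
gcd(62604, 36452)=4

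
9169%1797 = 184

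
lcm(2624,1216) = 49856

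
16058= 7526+8532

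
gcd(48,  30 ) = 6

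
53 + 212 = 265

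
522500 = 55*9500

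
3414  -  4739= -1325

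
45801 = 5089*9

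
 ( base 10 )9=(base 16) 9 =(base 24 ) 9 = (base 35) 9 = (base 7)12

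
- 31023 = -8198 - 22825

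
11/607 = 11/607 = 0.02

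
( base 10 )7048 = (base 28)8rk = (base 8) 15610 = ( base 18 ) 13DA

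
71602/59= 71602/59 = 1213.59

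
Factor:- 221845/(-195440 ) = 44369/39088 = 2^( - 4)*7^( - 1)* 13^1*349^( - 1)*3413^1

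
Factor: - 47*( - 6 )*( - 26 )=-2^2*3^1*13^1 * 47^1 =-7332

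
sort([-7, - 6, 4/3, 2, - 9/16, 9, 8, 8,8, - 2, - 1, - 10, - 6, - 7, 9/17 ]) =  [ - 10, - 7, - 7, - 6, - 6,- 2,- 1,-9/16, 9/17, 4/3,2, 8, 8, 8, 9]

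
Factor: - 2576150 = -2^1*5^2 * 67^1*769^1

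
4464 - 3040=1424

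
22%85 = 22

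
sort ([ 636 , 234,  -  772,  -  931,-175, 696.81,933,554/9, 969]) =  [ - 931,  -  772, - 175, 554/9 , 234, 636,696.81,  933, 969 ] 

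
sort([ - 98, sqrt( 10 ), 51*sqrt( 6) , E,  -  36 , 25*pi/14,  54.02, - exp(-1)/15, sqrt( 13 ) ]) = [ - 98, - 36 ,-exp( - 1 ) /15,  E, sqrt( 10 ) , sqrt(13) , 25*pi/14, 54.02, 51*sqrt( 6) ]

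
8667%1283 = 969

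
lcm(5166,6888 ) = 20664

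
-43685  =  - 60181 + 16496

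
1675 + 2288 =3963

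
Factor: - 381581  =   - 37^1*10313^1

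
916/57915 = 916/57915 = 0.02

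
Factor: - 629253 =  - 3^2*139^1* 503^1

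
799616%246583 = 59867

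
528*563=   297264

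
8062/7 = 8062/7 = 1151.71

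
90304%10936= 2816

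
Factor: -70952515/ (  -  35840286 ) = 2^ (-1 )*3^( - 3 ) *5^1*59^1*240517^1*663709^ (-1)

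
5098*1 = 5098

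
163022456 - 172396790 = - 9374334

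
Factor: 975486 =2^1*3^1 * 367^1*443^1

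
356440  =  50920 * 7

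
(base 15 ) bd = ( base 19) 97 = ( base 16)b2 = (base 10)178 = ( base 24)7a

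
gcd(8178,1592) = 2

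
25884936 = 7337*3528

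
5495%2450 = 595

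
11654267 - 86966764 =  - 75312497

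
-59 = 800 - 859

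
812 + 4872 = 5684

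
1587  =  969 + 618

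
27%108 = 27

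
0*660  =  0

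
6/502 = 3/251 = 0.01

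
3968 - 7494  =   - 3526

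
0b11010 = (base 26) 10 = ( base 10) 26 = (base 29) Q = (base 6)42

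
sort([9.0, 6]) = [6,9.0]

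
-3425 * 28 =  - 95900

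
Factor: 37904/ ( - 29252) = -2^2 *23^1*71^(-1) =- 92/71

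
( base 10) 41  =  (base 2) 101001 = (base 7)56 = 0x29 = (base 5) 131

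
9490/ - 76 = -125 + 5/38 =- 124.87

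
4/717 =4/717  =  0.01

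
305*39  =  11895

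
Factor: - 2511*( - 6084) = 2^2  *  3^6 * 13^2*31^1 = 15276924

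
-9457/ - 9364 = 1 + 93/9364 = 1.01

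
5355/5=1071 = 1071.00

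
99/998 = 99/998=0.10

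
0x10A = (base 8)412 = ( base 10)266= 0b100001010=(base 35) 7l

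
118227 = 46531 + 71696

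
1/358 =1/358 = 0.00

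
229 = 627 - 398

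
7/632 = 7/632 = 0.01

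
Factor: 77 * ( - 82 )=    - 6314 = -2^1*7^1 * 11^1 *41^1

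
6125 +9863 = 15988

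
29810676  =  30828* 967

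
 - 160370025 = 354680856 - 515050881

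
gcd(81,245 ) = 1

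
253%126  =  1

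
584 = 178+406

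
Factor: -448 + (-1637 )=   -  2085= -3^1*5^1*139^1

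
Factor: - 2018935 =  - 5^1*403787^1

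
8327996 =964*8639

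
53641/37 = 1449  +  28/37  =  1449.76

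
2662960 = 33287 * 80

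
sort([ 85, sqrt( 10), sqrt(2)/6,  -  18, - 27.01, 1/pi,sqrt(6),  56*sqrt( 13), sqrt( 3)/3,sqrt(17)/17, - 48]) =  [-48, - 27.01 , - 18 , sqrt(2 )/6, sqrt( 17)/17, 1/pi, sqrt( 3)/3, sqrt( 6 ), sqrt(10 ), 85,56*sqrt( 13)]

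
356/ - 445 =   -  1 + 1/5 = - 0.80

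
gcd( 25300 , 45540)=5060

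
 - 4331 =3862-8193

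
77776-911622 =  - 833846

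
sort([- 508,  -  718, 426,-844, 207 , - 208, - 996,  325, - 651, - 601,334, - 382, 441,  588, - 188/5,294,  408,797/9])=[ - 996, - 844 ,  -  718, - 651, - 601, - 508 , - 382, - 208, - 188/5, 797/9, 207,294, 325,334,408, 426,441, 588] 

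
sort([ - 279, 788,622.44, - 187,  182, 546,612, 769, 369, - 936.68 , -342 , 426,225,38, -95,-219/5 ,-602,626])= [ - 936.68, - 602, - 342,  -  279,- 187,-95, - 219/5, 38, 182,225,369,426,546, 612 , 622.44, 626,769,788 ]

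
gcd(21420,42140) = 140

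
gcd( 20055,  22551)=3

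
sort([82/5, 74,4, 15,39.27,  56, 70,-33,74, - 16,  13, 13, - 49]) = [ - 49, - 33,-16,4,  13,13,  15,82/5, 39.27, 56, 70  ,  74,  74]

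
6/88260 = 1/14710=0.00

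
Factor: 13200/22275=2^4*3^( - 3)= 16/27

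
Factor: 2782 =2^1*13^1 *107^1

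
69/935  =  69/935 = 0.07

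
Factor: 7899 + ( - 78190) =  - 70291  =  - 13^1*5407^1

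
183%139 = 44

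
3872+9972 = 13844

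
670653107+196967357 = 867620464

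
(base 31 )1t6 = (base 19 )534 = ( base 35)1ib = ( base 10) 1866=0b11101001010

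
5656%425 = 131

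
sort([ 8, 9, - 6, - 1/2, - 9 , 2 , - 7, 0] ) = [ - 9, - 7, - 6,-1/2,  0, 2, 8 , 9 ] 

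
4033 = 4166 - 133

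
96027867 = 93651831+2376036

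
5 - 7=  - 2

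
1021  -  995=26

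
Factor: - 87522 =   -  2^1*3^1 * 29^1*503^1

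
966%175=91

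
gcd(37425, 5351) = 1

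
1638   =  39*42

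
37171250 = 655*56750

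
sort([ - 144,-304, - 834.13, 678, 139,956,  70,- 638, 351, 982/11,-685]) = [-834.13,-685  , - 638, - 304, - 144,70,982/11,139  ,  351,678,  956] 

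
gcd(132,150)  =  6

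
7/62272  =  1/8896 = 0.00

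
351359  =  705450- 354091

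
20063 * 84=1685292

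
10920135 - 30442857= -19522722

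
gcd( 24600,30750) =6150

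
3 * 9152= 27456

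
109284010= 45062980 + 64221030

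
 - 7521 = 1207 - 8728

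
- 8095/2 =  - 8095/2 = - 4047.50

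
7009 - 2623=4386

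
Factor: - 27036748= -2^2*6759187^1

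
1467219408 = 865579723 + 601639685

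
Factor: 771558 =2^1*3^1*23^1*5591^1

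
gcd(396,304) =4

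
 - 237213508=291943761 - 529157269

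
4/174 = 2/87 = 0.02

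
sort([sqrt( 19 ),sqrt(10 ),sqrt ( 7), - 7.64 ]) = [- 7.64, sqrt (7 ), sqrt( 10), sqrt( 19 )]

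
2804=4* 701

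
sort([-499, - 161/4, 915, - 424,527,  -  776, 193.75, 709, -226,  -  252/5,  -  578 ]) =[ - 776, - 578, - 499,  -  424, - 226,  -  252/5,-161/4, 193.75 , 527, 709, 915 ] 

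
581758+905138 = 1486896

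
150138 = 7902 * 19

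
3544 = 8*443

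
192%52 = 36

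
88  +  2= 90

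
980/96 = 10 + 5/24 = 10.21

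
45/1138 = 45/1138= 0.04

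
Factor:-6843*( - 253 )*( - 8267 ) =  - 3^1*7^1 *11^1*23^1*1181^1*2281^1= - 14312483493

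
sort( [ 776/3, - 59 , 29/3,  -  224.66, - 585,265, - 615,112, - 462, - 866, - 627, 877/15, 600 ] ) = [ - 866, - 627, - 615, - 585, -462,-224.66, - 59, 29/3,877/15,112,776/3, 265, 600 ]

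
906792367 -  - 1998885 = 908791252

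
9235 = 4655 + 4580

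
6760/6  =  1126  +  2/3=1126.67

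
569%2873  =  569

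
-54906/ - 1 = 54906 + 0/1= 54906.00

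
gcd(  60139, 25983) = 1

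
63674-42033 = 21641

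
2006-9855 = -7849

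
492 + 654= 1146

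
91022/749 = 121 + 393/749 = 121.52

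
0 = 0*2858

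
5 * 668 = 3340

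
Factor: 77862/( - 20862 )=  - 3^( - 1)*61^( - 1)*683^1=- 683/183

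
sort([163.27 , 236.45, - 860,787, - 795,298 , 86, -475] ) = [ - 860, - 795, - 475  ,  86,163.27,  236.45 , 298, 787 ]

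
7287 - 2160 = 5127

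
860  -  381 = 479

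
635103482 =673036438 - 37932956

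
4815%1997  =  821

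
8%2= 0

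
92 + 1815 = 1907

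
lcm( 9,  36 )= 36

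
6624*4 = 26496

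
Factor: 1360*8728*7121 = 2^7*5^1*17^1  *1091^1  *  7121^1=84526839680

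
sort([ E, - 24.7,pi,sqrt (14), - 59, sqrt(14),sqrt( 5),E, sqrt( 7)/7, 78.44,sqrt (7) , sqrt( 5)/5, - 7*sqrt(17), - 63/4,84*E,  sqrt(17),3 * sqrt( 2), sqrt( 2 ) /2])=[ - 59, - 7*sqrt(17 ), - 24.7, - 63/4, sqrt ( 7)/7,  sqrt(5 ) /5,sqrt(2 )/2,sqrt( 5 ) , sqrt( 7),E, E,pi,sqrt( 14 ), sqrt (14 ),sqrt( 17),3*sqrt(2),  78.44, 84*E ] 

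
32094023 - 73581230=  - 41487207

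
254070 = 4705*54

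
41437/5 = 41437/5 = 8287.40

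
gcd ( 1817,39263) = 79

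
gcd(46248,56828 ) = 4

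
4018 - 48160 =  - 44142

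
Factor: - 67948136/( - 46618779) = 2^3*3^(-1)*37^ ( - 1 )*71^1*127^( -1)*3307^( - 1 )*119627^1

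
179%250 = 179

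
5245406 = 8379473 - 3134067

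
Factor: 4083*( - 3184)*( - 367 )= 4771099824 = 2^4 *3^1*199^1*367^1*1361^1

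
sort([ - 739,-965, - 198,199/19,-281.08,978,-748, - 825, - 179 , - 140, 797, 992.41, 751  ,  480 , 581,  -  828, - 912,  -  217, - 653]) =[ - 965, - 912, - 828, - 825, - 748, - 739, - 653, - 281.08, - 217, - 198, - 179, - 140,199/19 , 480, 581, 751, 797,978,  992.41] 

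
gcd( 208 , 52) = 52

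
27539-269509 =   -  241970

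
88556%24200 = 15956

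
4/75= 4/75 = 0.05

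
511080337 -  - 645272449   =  1156352786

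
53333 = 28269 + 25064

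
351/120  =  2 + 37/40 = 2.92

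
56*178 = 9968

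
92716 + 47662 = 140378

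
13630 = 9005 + 4625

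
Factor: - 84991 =-84991^1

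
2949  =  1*2949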